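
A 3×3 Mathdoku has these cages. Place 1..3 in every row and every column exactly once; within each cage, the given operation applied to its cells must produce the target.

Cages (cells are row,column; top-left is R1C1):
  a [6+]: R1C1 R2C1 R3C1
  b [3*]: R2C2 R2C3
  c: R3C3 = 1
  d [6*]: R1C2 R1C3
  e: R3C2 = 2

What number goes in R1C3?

2

Cage e is given, so R3C2 = 2.
Cage c is a single given cell, which forces R3C3 = 1.
Column 2 now contains 2; hence R1C2 = 3.
Cage d needs two cells with product 6, so R1C3 = 2.
Cage b's pair has product 3, leaving R2C2 = 1.
Column 3 already has 1; hence R2C3 = 3.
Row 3 now contains 1, leaving R3C1 = 3.
2 is placed in row 1, which forces R1C1 = 1.
Row 2 now contains 1, which forces R2C1 = 2.
The full grid is 1 3 2 / 2 1 3 / 3 2 1.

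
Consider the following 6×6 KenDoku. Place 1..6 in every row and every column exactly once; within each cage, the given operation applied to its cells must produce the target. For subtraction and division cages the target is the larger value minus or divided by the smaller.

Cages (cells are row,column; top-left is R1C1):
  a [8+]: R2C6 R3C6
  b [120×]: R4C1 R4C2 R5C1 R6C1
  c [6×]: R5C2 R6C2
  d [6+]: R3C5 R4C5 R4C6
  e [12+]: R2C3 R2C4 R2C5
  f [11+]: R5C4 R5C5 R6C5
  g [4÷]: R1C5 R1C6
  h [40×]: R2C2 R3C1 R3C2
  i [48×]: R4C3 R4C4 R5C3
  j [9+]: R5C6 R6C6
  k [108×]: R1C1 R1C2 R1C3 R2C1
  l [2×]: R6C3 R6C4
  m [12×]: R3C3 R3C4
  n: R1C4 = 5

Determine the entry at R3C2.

N is a freebie, leaving R1C4 = 5.
The only place for 1 in row 3 is R3C5.
1 is placed in column 5, which forces R1C5 = 4.
Cage g's pair has quotient 4, leaving R1C6 = 1.
The 4 cells of cage k must have product 108; hence R2C1 = 3.
Column 3 needs a 5, and only R2C3 is open for it.
Cage e has sum 12, so R2C4 = 1.
Cage e has sum 12, leaving R2C5 = 6.
6 is placed in row 2, which forces R2C6 = 2.
Column 6 now contains 2; hence R3C6 = 6.
Column 6 now contains 2, leaving R4C6 = 3.
1 is placed in column 4, leaving R6C4 = 2.
Row 2 already has 2, leaving R2C2 = 4.
3 is placed in row 4, so R4C5 = 2.
2 is placed in column 5, leaving R5C5 = 5.
Row 5 now contains 5, leaving R5C6 = 4.
Row 6 already has 2; hence R6C3 = 1.
Column 5 already has 5, leaving R6C5 = 3.
4 is placed in column 6; hence R6C6 = 5.
Cage c needs two cells with product 6, so R5C2 = 1.
Cage i needs product 48; hence R5C3 = 2.
Cage f needs sum 11, which forces R5C4 = 3.
Row 6 now contains 3, which forces R6C2 = 6.
Cage m needs two cells with product 12, leaving R3C3 = 3.
Column 4 already has 3; hence R3C4 = 4.
Cage b has product 120, leaving R4C1 = 1.
6 is placed in column 2; hence R4C2 = 5.
Column 4 already has 4, leaving R4C4 = 6.
1 is placed in row 5, leaving R5C1 = 6.
Row 6 already has 6; hence R6C1 = 4.
Column 1 now contains 6, which forces R1C1 = 2.
The 4 cells of cage k must have product 108, which forces R1C2 = 3.
Column 3 now contains 3, leaving R1C3 = 6.
Cage h has product 40; hence R3C1 = 5.
5 is placed in column 2; hence R3C2 = 2.
6 is placed in row 4, so R4C3 = 4.
The full grid is 2 3 6 5 4 1 / 3 4 5 1 6 2 / 5 2 3 4 1 6 / 1 5 4 6 2 3 / 6 1 2 3 5 4 / 4 6 1 2 3 5.

2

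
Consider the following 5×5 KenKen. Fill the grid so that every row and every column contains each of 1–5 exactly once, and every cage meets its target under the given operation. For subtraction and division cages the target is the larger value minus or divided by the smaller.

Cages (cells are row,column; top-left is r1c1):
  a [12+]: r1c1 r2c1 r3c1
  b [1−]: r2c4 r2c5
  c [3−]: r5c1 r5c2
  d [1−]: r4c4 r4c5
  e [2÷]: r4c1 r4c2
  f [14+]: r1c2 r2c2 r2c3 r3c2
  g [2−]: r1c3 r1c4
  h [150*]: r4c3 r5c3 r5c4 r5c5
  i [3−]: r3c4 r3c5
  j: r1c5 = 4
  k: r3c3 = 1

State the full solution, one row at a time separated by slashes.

5 2 3 1 4 / 3 5 4 2 1 / 4 3 1 5 2 / 2 1 5 4 3 / 1 4 2 3 5

Cage j is a single given cell, leaving r1c5 = 4.
Cage k is given, so r3c3 = 1.
The 4 cells of cage h must have product 150, so r4c3 = 5.
Cage g needs two cells with difference 2, leaving r1c3 = 3.
3 is placed in column 3, which forces r5c3 = 2.
3 is placed in row 1, leaving r1c1 = 5.
Row 1 now contains 5, leaving r1c4 = 1.
Column 3 already has 2, which forces r2c3 = 4.
Row 1 now contains 1, so r1c2 = 2.
Row 2 now contains 4; hence r2c1 = 3.
Row 2 now contains 3; hence r2c2 = 5.
Row 2 now contains 3, so r2c4 = 2.
Row 2 already has 2; hence r2c5 = 1.
Cage a needs sum 12, so r3c1 = 4.
5 is placed in column 2, so r3c2 = 3.
2 is placed in column 4; hence r3c4 = 5.
Row 3 now contains 5; hence r3c5 = 2.
Column 5 now contains 2; hence r4c5 = 3.
4 is placed in column 1, so r5c1 = 1.
Row 5 already has 1; hence r5c2 = 4.
Column 4 already has 5, which forces r5c4 = 3.
3 is placed in column 5, leaving r5c5 = 5.
Column 1 now contains 1, so r4c1 = 2.
Column 2 already has 4, leaving r4c2 = 1.
Row 4 already has 3, so r4c4 = 4.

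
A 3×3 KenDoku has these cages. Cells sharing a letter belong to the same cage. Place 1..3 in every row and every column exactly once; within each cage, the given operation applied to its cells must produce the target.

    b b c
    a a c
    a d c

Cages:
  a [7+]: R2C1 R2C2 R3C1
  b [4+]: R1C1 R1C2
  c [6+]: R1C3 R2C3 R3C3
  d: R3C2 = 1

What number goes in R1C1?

Cage d is a single given cell, which forces R3C2 = 1.
The two cells of cage b must have sum 4, leaving R1C1 = 1.
Column 2 now contains 1, so R1C2 = 3.
Row 1 now contains 3, so R1C3 = 2.
1 is placed in column 1, which forces R2C1 = 3.
3 is placed in column 2, which forces R2C2 = 2.
3 is placed in row 2, leaving R2C3 = 1.
Column 1 now contains 3, so R3C1 = 2.
Column 3 already has 2, which forces R3C3 = 3.
Filled in: 1 3 2 / 3 2 1 / 2 1 3.

1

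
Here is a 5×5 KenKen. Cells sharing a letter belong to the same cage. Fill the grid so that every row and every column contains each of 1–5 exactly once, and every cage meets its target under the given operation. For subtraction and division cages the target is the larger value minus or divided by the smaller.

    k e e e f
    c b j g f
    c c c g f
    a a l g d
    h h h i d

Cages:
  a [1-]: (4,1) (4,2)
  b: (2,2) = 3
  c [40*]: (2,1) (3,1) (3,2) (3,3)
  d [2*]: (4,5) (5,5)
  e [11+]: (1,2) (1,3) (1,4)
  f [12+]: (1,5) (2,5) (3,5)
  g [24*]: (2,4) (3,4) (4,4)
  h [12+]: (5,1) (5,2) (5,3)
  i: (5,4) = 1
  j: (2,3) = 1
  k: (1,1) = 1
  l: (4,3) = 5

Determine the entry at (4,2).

K is a freebie; hence (1,1) = 1.
Cage b is given, so (2,2) = 3.
Cage j is given, so (2,3) = 1.
Cage l is a single given cell; hence (4,3) = 5.
Cage i is given, so (5,4) = 1.
Row 5 now contains 1; hence (5,5) = 2.
Cage c has product 40, which forces (3,2) = 1.
2 is placed in column 5, so (4,5) = 1.
Cage a's pair has difference 1, so (4,1) = 3.
Cage g has product 24, leaving (3,4) = 3.
The 3 cells of cage h must have sum 12, which forces (5,3) = 3.
Cage f has sum 12, leaving (1,5) = 3.
Column 4 needs a 5, and only (1,4) is open for it.
The only place for 5 in column 2 is (5,2).
Row 5 now contains 5, which forces (5,1) = 4.
The 4 cells of cage c must have product 40, which forces (3,3) = 4.
Row 3 already has 4, so (3,5) = 5.
The 3 cells of cage e must have sum 11; hence (1,2) = 4.
Column 3 already has 4; hence (1,3) = 2.
Cage c has product 40, which forces (2,1) = 5.
Column 5 now contains 5, leaving (2,5) = 4.
Row 3 already has 5; hence (3,1) = 2.
Column 2 already has 4, so (4,2) = 2.
2 is placed in row 4, which forces (4,4) = 4.
Row 2 now contains 4, which forces (2,4) = 2.
Completed grid: 1 4 2 5 3 / 5 3 1 2 4 / 2 1 4 3 5 / 3 2 5 4 1 / 4 5 3 1 2.

2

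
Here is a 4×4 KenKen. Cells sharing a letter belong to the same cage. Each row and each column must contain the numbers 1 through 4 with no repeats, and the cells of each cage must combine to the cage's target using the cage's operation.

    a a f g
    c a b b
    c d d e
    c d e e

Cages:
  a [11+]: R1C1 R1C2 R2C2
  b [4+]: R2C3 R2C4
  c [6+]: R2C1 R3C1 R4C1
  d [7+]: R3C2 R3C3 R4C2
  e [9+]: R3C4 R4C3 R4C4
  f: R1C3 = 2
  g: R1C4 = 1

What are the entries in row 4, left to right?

Cage a has sum 11; hence R1C1 = 4.
Cage a has sum 11, which forces R1C2 = 3.
Cage f is given; hence R1C3 = 2.
G is a freebie; hence R1C4 = 1.
Cage a needs sum 11, leaving R2C2 = 4.
1 is placed in column 4, which forces R2C4 = 3.
3 is placed in row 2, so R2C3 = 1.
Cage d needs sum 7; hence R3C3 = 4.
4 is placed in row 3; hence R3C4 = 2.
Cage e needs sum 9; hence R4C3 = 3.
Column 4 already has 2, which forces R4C4 = 4.
Row 2 already has 1, leaving R2C1 = 2.
Cage c has sum 6, so R3C1 = 3.
Row 3 already has 2, so R3C2 = 1.
Cage c has sum 6, which forces R4C1 = 1.
Cage d has sum 7, so R4C2 = 2.
Filled in: 4 3 2 1 / 2 4 1 3 / 3 1 4 2 / 1 2 3 4.

1 2 3 4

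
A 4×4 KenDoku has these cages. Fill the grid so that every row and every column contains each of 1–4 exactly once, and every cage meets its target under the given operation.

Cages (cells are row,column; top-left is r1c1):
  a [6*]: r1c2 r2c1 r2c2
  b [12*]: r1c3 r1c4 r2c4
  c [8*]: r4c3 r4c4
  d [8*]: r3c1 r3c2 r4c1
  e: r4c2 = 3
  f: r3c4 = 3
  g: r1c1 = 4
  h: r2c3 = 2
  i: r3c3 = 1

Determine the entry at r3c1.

G is a freebie, so r1c1 = 4.
Cage h is a single given cell; hence r2c3 = 2.
Cage i is a single given cell; hence r3c3 = 1.
Cage f is a single given cell, leaving r3c4 = 3.
Cage e is a single given cell, leaving r4c2 = 3.
Column 3 already has 2, so r4c3 = 4.
Row 4 already has 4, which forces r4c4 = 2.
Cage a has product 6, so r1c2 = 2.
Column 3 now contains 1; hence r1c3 = 3.
3 is placed in column 4, leaving r1c4 = 1.
Cage a has product 6, leaving r2c1 = 3.
Column 2 now contains 3, leaving r2c2 = 1.
The 3 cells of cage b must have product 12; hence r2c4 = 4.
Row 3 already has 1, leaving r3c1 = 2.
Cage d needs product 8; hence r3c2 = 4.
2 is placed in row 4, which forces r4c1 = 1.
The full grid is 4 2 3 1 / 3 1 2 4 / 2 4 1 3 / 1 3 4 2.

2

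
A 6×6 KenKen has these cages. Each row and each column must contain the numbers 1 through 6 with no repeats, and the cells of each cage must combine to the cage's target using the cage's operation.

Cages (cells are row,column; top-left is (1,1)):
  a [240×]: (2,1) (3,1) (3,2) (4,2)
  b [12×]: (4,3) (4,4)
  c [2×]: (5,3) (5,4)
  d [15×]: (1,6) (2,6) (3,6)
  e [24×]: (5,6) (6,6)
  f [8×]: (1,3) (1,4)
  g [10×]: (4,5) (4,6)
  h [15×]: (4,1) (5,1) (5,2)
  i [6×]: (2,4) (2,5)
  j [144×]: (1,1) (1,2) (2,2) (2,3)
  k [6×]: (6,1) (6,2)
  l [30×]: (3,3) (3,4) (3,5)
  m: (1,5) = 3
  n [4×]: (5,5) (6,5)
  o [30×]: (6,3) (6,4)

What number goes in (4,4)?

M is a freebie, which forces (1,5) = 3.
In row 1, 5 can only go at (1,6), so (1,6) = 5.
The two cells of cage g must have product 10, leaving (4,5) = 5.
Column 6 already has 5; hence (4,6) = 2.
Row 2 needs a 5, and only (2,1) is open for it.
Cage h has product 15, so (5,2) = 5.
In row 4, 1 can only go at (4,1), so (4,1) = 1.
Column 1 already has 1, which forces (5,1) = 3.
In row 1, 1 can only go at (1,2), so (1,2) = 1.
Cage j needs product 144, which forces (1,1) = 6.
Cage k's pair has product 6, leaving (6,1) = 2.
Column 2 already has 1, leaving (6,2) = 3.
2 is placed in column 1, leaving (3,1) = 4.
The 4 cells of cage a must have product 240, which forces (3,2) = 2.
Cage a needs product 240, which forces (4,2) = 6.
Column 2 now contains 6, which forces (2,2) = 4.
Cage j needs product 144; hence (2,3) = 6.
Column 3 already has 6, leaving (6,3) = 5.
5 is placed in row 6, which forces (6,4) = 6.
6 is placed in row 6; hence (6,6) = 4.
The two cells of cage i must have product 6; hence (2,4) = 3.
Cage i's pair has product 6, leaving (2,5) = 2.
Row 2 already has 3, so (2,6) = 1.
5 is placed in column 3, which forces (3,3) = 1.
The 3 cells of cage l must have product 30, which forces (3,4) = 5.
Cage l needs product 30, leaving (3,5) = 6.
1 is placed in column 6; hence (3,6) = 3.
Column 4 now contains 3, so (4,4) = 4.
1 is placed in column 3, so (5,3) = 2.
2 is placed in row 5, leaving (5,4) = 1.
Cage n needs two cells with product 4; hence (5,5) = 4.
Column 6 now contains 4, so (5,6) = 6.
4 is placed in row 6, leaving (6,5) = 1.
Column 3 already has 2, leaving (1,3) = 4.
Column 4 now contains 4, leaving (1,4) = 2.
Row 4 already has 4, leaving (4,3) = 3.
Filled in: 6 1 4 2 3 5 / 5 4 6 3 2 1 / 4 2 1 5 6 3 / 1 6 3 4 5 2 / 3 5 2 1 4 6 / 2 3 5 6 1 4.

4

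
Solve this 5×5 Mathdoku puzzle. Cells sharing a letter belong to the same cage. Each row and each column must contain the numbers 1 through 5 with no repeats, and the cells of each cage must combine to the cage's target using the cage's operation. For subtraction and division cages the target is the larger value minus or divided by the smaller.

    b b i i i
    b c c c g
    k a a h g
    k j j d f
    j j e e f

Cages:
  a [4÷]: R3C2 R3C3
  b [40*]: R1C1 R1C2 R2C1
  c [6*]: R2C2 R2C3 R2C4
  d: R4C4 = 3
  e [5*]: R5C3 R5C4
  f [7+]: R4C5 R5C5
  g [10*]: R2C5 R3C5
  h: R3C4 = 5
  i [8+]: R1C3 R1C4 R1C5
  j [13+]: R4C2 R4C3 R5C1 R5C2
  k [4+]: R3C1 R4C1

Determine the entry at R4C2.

Cage h is a single given cell; hence R3C4 = 5.
Row 3 already has 5; hence R3C5 = 2.
Cage d is a single given cell, leaving R4C4 = 3.
5 is placed in column 4, which forces R5C4 = 1.
Column 4 now contains 1, so R2C4 = 2.
Column 5 now contains 2, which forces R2C5 = 5.
Cage k needs two cells with sum 4; hence R3C1 = 3.
Row 4 already has 3; hence R4C1 = 1.
The two cells of cage f must have sum 7, which forces R4C5 = 4.
1 is placed in row 5, leaving R5C3 = 5.
The two cells of cage f must have sum 7, leaving R5C5 = 3.
The 3 cells of cage i must have sum 8; hence R1C3 = 3.
Column 4 now contains 2, which forces R1C4 = 4.
Column 5 now contains 3; hence R1C5 = 1.
Row 2 already has 5; hence R2C1 = 4.
3 is placed in column 3, so R2C3 = 1.
1 is placed in column 3, so R3C3 = 4.
The 4 cells of cage j must have sum 13, which forces R4C2 = 5.
5 is placed in column 3; hence R4C3 = 2.
Column 1 now contains 4, leaving R5C1 = 2.
2 is placed in row 5, leaving R5C2 = 4.
Column 1 already has 2, so R1C1 = 5.
Column 2 now contains 5, so R1C2 = 2.
Row 2 now contains 1; hence R2C2 = 3.
Row 3 now contains 4, which forces R3C2 = 1.
Completed grid: 5 2 3 4 1 / 4 3 1 2 5 / 3 1 4 5 2 / 1 5 2 3 4 / 2 4 5 1 3.

5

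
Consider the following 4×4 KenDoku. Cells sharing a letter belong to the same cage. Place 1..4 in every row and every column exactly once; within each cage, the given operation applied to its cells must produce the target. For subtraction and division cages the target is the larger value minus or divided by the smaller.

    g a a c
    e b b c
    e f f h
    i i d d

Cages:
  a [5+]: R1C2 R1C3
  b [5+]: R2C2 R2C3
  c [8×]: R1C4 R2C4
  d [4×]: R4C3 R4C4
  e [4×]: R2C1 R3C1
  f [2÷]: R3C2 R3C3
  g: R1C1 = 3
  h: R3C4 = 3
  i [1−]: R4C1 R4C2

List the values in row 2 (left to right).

G is a freebie, leaving R1C1 = 3.
Cage h is a single given cell, so R3C4 = 3.
In row 1, 2 can only go at R1C4, so R1C4 = 2.
2 is placed in column 4, so R2C4 = 4.
4 is placed in column 4; hence R4C4 = 1.
Row 2 already has 4, which forces R2C1 = 1.
Cage e needs two cells with product 4, which forces R3C1 = 4.
4 is placed in column 1; hence R4C1 = 2.
Cage i's pair has difference 1, leaving R4C2 = 3.
Row 4 now contains 1, which forces R4C3 = 4.
The two cells of cage a must have sum 5, leaving R1C2 = 4.
Column 3 now contains 4; hence R1C3 = 1.
Column 2 already has 3, which forces R2C2 = 2.
Cage b needs two cells with sum 5, which forces R2C3 = 3.
Column 2 already has 2, so R3C2 = 1.
1 is placed in column 3, so R3C3 = 2.
Completed grid: 3 4 1 2 / 1 2 3 4 / 4 1 2 3 / 2 3 4 1.

1 2 3 4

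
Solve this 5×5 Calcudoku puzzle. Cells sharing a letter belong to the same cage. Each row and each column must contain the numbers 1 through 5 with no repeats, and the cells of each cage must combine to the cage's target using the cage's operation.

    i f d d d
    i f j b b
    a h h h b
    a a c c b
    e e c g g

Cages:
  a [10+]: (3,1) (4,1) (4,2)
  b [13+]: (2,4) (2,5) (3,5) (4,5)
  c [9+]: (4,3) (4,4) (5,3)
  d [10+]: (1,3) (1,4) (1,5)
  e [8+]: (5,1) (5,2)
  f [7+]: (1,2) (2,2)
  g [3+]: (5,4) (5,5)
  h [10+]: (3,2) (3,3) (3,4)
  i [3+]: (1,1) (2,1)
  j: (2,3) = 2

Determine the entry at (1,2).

3

Cage j is a single given cell; hence (2,3) = 2.
Cage i needs two cells with sum 3, leaving (1,1) = 2.
Row 2 already has 2, leaving (2,1) = 1.
In row 1, 3 can only go at (1,2), so (1,2) = 3.
3 is placed in column 2, which forces (2,2) = 4.
The two cells of cage e must have sum 8, which forces (5,1) = 3.
3 is placed in column 2; hence (5,2) = 5.
Cage a needs sum 10, which forces (4,2) = 1.
1 is placed in column 2, so (3,2) = 2.
The only place for 1 in row 3 is (3,5).
Cage b has sum 13, which forces (4,5) = 4.
The two cells of cage g must have sum 3, which forces (5,4) = 1.
1 is placed in column 5, which forces (5,5) = 2.
Cage d has sum 10, which forces (1,3) = 1.
The 3 cells of cage d must have sum 10; hence (1,4) = 4.
4 is placed in column 5; hence (1,5) = 5.
5 is placed in column 5, leaving (2,5) = 3.
The 3 cells of cage a must have sum 10; hence (3,1) = 4.
Row 4 now contains 4, leaving (4,1) = 5.
Cage c needs sum 9, leaving (4,3) = 3.
Cage c has sum 9, so (4,4) = 2.
Row 5 already has 1; hence (5,3) = 4.
3 is placed in row 2, leaving (2,4) = 5.
Column 3 already has 3, so (3,3) = 5.
Cage h needs sum 10, which forces (3,4) = 3.
Completed grid: 2 3 1 4 5 / 1 4 2 5 3 / 4 2 5 3 1 / 5 1 3 2 4 / 3 5 4 1 2.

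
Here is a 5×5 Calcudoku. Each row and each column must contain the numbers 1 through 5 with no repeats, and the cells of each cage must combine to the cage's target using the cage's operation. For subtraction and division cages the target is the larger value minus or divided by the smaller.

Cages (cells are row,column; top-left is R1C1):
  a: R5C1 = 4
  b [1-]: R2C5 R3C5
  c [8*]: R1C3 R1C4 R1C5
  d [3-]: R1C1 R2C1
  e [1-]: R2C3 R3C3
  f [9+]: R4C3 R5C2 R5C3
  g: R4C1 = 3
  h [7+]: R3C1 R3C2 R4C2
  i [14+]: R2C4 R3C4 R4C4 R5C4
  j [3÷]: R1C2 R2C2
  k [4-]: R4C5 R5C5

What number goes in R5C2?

5

G is a freebie; hence R4C1 = 3.
Cage a is a single given cell, which forces R5C1 = 4.
In row 1, 3 can only go at R1C2, so R1C2 = 3.
Column 2 already has 3, which forces R2C2 = 1.
Cage h needs sum 7; hence R3C1 = 1.
In row 1, 5 can only go at R1C1, so R1C1 = 5.
5 is placed in column 1, which forces R2C1 = 2.
Row 5 needs a 1, and only R5C5 is open for it.
Column 5 now contains 1, leaving R4C5 = 5.
In row 4, 1 can only go at R4C3, so R4C3 = 1.
The 3 cells of cage c must have product 8, so R1C4 = 1.
Cage f has sum 9, so R5C2 = 5.
Cage f has sum 9, leaving R5C3 = 3.
3 is placed in row 5; hence R5C4 = 2.
Column 4 now contains 2, so R4C4 = 4.
Cage h needs sum 7, which forces R3C2 = 4.
Row 3 already has 4, so R3C3 = 5.
5 is placed in row 3, which forces R3C4 = 3.
Row 3 now contains 3, which forces R3C5 = 2.
Row 4 already has 4, which forces R4C2 = 2.
Cage c needs product 8, leaving R1C3 = 2.
Column 5 now contains 2; hence R1C5 = 4.
Column 3 now contains 5, which forces R2C3 = 4.
3 is placed in column 4; hence R2C4 = 5.
Cage b's pair has difference 1, leaving R2C5 = 3.
The full grid is 5 3 2 1 4 / 2 1 4 5 3 / 1 4 5 3 2 / 3 2 1 4 5 / 4 5 3 2 1.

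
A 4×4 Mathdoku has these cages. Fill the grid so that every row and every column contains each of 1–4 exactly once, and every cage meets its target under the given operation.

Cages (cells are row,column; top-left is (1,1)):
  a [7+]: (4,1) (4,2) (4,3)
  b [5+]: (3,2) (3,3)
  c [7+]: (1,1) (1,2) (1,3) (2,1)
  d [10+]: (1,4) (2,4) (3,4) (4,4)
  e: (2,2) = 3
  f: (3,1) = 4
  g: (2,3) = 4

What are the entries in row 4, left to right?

Cage c has sum 7, which forces (2,1) = 1.
Cage e is given, so (2,2) = 3.
Cage g is a single given cell; hence (2,3) = 4.
Row 2 now contains 4, leaving (2,4) = 2.
Cage f is a single given cell, which forces (3,1) = 4.
Column 1 now contains 4, which forces (4,1) = 2.
Row 4 now contains 2, which forces (4,3) = 1.
Column 1 now contains 2; hence (1,1) = 3.
Cage c needs sum 7, so (1,2) = 1.
Cage c needs sum 7, leaving (1,3) = 2.
Row 1 now contains 1, so (1,4) = 4.
Cage b needs two cells with sum 5; hence (3,2) = 2.
The two cells of cage b must have sum 5, so (3,3) = 3.
Row 3 now contains 3, leaving (3,4) = 1.
Row 4 already has 1, leaving (4,2) = 4.
4 is placed in column 4, leaving (4,4) = 3.
The full grid is 3 1 2 4 / 1 3 4 2 / 4 2 3 1 / 2 4 1 3.

2 4 1 3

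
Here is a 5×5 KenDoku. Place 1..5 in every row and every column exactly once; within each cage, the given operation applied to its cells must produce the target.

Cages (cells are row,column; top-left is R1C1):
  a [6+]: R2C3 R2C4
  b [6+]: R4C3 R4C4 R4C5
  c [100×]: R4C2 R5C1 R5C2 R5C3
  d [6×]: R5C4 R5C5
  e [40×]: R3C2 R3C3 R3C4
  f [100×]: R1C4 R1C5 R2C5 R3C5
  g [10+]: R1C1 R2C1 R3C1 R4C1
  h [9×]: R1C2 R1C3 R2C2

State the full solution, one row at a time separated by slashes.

The 3 cells of cage h must have product 9; hence R1C2 = 1.
Cage h needs product 9, leaving R1C3 = 3.
The 4 cells of cage f must have product 100; hence R1C4 = 5.
Row 1 now contains 1, leaving R1C5 = 4.
Cage h needs product 9; hence R2C2 = 3.
The 4 cells of cage c must have product 100, which forces R4C2 = 5.
Column 2 now contains 1, which forces R5C2 = 4.
Row 1 already has 4; hence R1C1 = 2.
4 is placed in column 2, so R3C2 = 2.
The 3 cells of cage e must have product 40, leaving R3C3 = 5.
The 3 cells of cage e must have product 40, which forces R3C4 = 4.
Row 3 now contains 5, leaving R3C5 = 1.
5 is placed in column 3; hence R5C3 = 1.
Cage a's pair has sum 6, so R2C3 = 4.
Cage a's pair has sum 6, which forces R2C4 = 2.
Column 5 already has 1, so R2C5 = 5.
Row 3 now contains 1; hence R3C1 = 3.
Column 3 now contains 1, which forces R4C3 = 2.
Cage b has sum 6, which forces R4C4 = 1.
Cage b has sum 6; hence R4C5 = 3.
1 is placed in row 5; hence R5C1 = 5.
Column 4 already has 2, leaving R5C4 = 3.
Column 5 already has 3; hence R5C5 = 2.
Row 2 now contains 4, leaving R2C1 = 1.
Row 4 already has 1, which forces R4C1 = 4.

2 1 3 5 4 / 1 3 4 2 5 / 3 2 5 4 1 / 4 5 2 1 3 / 5 4 1 3 2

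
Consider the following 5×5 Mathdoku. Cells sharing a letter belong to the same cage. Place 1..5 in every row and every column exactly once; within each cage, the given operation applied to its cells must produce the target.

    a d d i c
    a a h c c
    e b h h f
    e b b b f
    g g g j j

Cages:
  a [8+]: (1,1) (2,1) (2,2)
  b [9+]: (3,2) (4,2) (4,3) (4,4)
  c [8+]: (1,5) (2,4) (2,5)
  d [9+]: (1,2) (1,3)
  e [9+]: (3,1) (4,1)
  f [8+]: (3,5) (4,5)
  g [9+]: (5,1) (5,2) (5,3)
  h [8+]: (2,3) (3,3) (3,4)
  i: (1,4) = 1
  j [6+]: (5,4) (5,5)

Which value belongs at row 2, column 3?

4

I is a freebie, leaving (1,4) = 1.
The pair (3,5)/(4,5) in column 5 holds {3, 5}, leaving (1,5) = 2.
Row 1 now contains 2, so (1,1) = 3.
The only place for 5 in row 2 is (2,4).
The 3 cells of cage c must have sum 8, leaving (2,5) = 1.
5 is placed in column 4, leaving (5,4) = 2.
The two cells of cage j must have sum 6; hence (5,5) = 4.
1 is placed in row 2, leaving (2,1) = 2.
The 3 cells of cage a must have sum 8, which forces (2,2) = 3.
3 is placed in row 2; hence (2,3) = 4.
2 is placed in row 5, leaving (5,1) = 1.
3 is placed in column 2, leaving (5,2) = 5.
Row 5 now contains 5, which forces (5,3) = 3.
Column 2 already has 5; hence (1,2) = 4.
Column 3 now contains 4; hence (1,3) = 5.
Cage h needs sum 8, which forces (3,3) = 1.
Cage h needs sum 8, leaving (3,4) = 3.
Row 3 now contains 3, which forces (3,5) = 5.
Column 2 now contains 4, which forces (4,2) = 1.
1 is placed in column 3; hence (4,3) = 2.
Column 4 now contains 3, so (4,4) = 4.
Column 5 already has 5, which forces (4,5) = 3.
5 is placed in row 3, leaving (3,1) = 4.
Row 3 already has 1, so (3,2) = 2.
4 is placed in row 4, so (4,1) = 5.
The full grid is 3 4 5 1 2 / 2 3 4 5 1 / 4 2 1 3 5 / 5 1 2 4 3 / 1 5 3 2 4.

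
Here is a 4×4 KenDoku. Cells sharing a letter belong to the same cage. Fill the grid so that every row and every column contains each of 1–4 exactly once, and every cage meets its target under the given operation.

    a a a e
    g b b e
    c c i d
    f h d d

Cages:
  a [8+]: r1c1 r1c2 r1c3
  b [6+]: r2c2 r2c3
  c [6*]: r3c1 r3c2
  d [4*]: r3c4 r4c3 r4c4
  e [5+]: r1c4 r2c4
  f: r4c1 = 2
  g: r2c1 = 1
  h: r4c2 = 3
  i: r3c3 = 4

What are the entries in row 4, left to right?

2 3 1 4

Cage g is a single given cell; hence r2c1 = 1.
Cage i is a single given cell; hence r3c3 = 4.
F is a freebie, so r4c1 = 2.
Cage h is a single given cell, which forces r4c2 = 3.
2 is placed in row 4, so r4c3 = 1.
Row 4 now contains 1, which forces r4c4 = 4.
Cage a has sum 8; hence r1c1 = 4.
Cage a needs sum 8, which forces r1c2 = 1.
1 is placed in column 3; hence r1c3 = 3.
Row 1 now contains 3, so r1c4 = 2.
Cage b's pair has sum 6, so r2c2 = 4.
4 is placed in column 3, so r2c3 = 2.
Column 4 already has 2; hence r2c4 = 3.
Column 1 already has 2; hence r3c1 = 3.
3 is placed in column 2, so r3c2 = 2.
Cage d needs product 4, which forces r3c4 = 1.
The full grid is 4 1 3 2 / 1 4 2 3 / 3 2 4 1 / 2 3 1 4.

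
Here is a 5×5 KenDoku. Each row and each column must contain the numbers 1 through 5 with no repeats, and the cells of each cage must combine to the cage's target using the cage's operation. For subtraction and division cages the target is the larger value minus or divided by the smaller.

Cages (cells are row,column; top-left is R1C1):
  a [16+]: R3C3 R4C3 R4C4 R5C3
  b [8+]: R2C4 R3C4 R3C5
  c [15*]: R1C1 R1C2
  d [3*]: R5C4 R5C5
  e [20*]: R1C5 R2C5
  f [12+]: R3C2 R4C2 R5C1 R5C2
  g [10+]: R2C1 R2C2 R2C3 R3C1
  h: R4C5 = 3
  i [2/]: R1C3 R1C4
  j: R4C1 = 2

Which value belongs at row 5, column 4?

3

J is a freebie, leaving R4C1 = 2.
Cage h is a single given cell, so R4C5 = 3.
Column 5 already has 3, which forces R5C5 = 1.
Row 5 already has 1, leaving R5C4 = 3.
Row 4 needs a 1, and only R4C2 is open for it.
Column 5 needs a 2, and only R3C5 is open for it.
The 4 cells of cage f must have sum 12, so R5C2 = 2.
2 is placed in row 5, which forces R5C3 = 4.
Cage f has sum 12; hence R3C2 = 4.
Cage a needs sum 16, which forces R3C3 = 3.
4 is placed in column 3, which forces R4C3 = 5.
The 4 cells of cage a must have sum 16, which forces R4C4 = 4.
Row 5 now contains 4, leaving R5C1 = 5.
Column 1 now contains 5, leaving R1C1 = 3.
Cage c's pair has product 15, so R1C2 = 5.
Row 1 already has 5, which forces R1C5 = 4.
Column 1 already has 3, which forces R2C1 = 4.
Column 2 already has 5, which forces R2C2 = 3.
Column 5 already has 4, leaving R2C5 = 5.
3 is placed in row 3; hence R3C1 = 1.
Row 3 already has 1, which forces R3C4 = 5.
Cage g needs sum 10, which forces R2C3 = 2.
5 is placed in row 2, which forces R2C4 = 1.
Column 3 already has 2, so R1C3 = 1.
Column 4 already has 1; hence R1C4 = 2.
Filled in: 3 5 1 2 4 / 4 3 2 1 5 / 1 4 3 5 2 / 2 1 5 4 3 / 5 2 4 3 1.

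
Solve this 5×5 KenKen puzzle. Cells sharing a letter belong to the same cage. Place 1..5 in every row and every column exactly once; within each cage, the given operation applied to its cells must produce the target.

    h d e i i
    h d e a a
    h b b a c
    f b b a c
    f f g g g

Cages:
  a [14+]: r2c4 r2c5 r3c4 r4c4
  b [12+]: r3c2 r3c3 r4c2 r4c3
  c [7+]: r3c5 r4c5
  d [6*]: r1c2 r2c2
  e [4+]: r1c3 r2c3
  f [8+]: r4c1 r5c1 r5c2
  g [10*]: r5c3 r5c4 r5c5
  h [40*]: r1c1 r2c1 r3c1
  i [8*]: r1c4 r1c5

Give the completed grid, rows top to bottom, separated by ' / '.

5 3 1 4 2 / 4 2 3 1 5 / 2 1 4 5 3 / 1 5 2 3 4 / 3 4 5 2 1

Row 1 needs a 1, and only r1c3 is open for it.
Column 3 now contains 1; hence r2c3 = 3.
Cage d needs two cells with product 6, which forces r1c2 = 3.
Row 2 now contains 3, so r2c2 = 2.
In row 1, 5 can only go at r1c1, so r1c1 = 5.
5 is placed in column 1, which forces r2c1 = 4.
Row 2 already has 4, leaving r2c5 = 5.
Cage h has product 40, leaving r3c1 = 2.
Row 2 now contains 5, leaving r2c4 = 1.
The 4 cells of cage b must have sum 12, so r4c3 = 2.
The 3 cells of cage f must have sum 8, leaving r5c2 = 4.
Column 3 already has 2, leaving r5c3 = 5.
Row 5 now contains 5, leaving r5c4 = 2.
Row 5 already has 2, so r5c5 = 1.
Column 4 now contains 2, which forces r1c4 = 4.
The two cells of cage i must have product 8, so r1c5 = 2.
Column 3 already has 5; hence r3c3 = 4.
Row 3 already has 4, which forces r3c5 = 3.
Cage f has sum 8, leaving r4c1 = 1.
1 is placed in row 4, so r4c2 = 5.
5 is placed in row 4, which forces r4c4 = 3.
Column 5 now contains 3; hence r4c5 = 4.
Row 5 already has 1; hence r5c1 = 3.
Column 2 now contains 5, which forces r3c2 = 1.
Row 3 already has 3, so r3c4 = 5.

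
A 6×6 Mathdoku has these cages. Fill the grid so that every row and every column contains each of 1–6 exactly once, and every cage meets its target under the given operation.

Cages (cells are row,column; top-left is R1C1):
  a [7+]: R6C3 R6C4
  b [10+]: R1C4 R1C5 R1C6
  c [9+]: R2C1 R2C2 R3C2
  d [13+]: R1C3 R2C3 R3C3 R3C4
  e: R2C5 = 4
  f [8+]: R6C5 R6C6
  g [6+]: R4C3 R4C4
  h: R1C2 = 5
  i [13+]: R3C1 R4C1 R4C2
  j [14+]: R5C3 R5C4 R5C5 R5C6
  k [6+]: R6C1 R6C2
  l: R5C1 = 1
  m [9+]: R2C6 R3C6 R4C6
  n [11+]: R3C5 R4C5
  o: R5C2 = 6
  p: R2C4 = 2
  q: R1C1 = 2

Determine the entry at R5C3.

Cage q is given; hence R1C1 = 2.
H is a freebie, so R1C2 = 5.
P is a freebie, leaving R2C4 = 2.
Cage e is given, so R2C5 = 4.
L is a freebie; hence R5C1 = 1.
Cage o is given; hence R5C2 = 6.
The only place for 4 in row 1 is R1C3.
Column 2 needs a 4, and only R4C2 is open for it.
In row 4, 2 can only go at R4C6, so R4C6 = 2.
Row 4 needs a 3, and only R4C1 is open for it.
The 3 cells of cage i must have sum 13, so R3C1 = 6.
6 is placed in row 3, so R3C5 = 5.
Column 5 already has 5, which forces R4C5 = 6.
Column 1 now contains 6, leaving R2C1 = 5.
Column 1 now contains 5, leaving R6C1 = 4.
The 4 cells of cage d must have sum 13, leaving R3C3 = 2.
The two cells of cage k must have sum 6; hence R6C2 = 2.
Row 6 now contains 2, which forces R6C5 = 3.
3 is placed in column 5, which forces R1C5 = 1.
3 is placed in column 5; hence R5C5 = 2.
Cage f needs two cells with sum 8; hence R6C6 = 5.
Row 2 needs a 1, and only R2C2 is open for it.
1 is placed in column 2; hence R3C2 = 3.
The only place for 1 in column 6 is R3C6.
Cage d needs sum 13, leaving R2C3 = 3.
Cage m has sum 9, leaving R2C6 = 6.
Row 3 now contains 1; hence R3C4 = 4.
3 is placed in column 3, so R5C3 = 5.
Row 5 already has 5, so R5C4 = 3.
3 is placed in row 5; hence R5C6 = 4.
Column 4 now contains 3, which forces R1C4 = 6.
Column 6 already has 6, leaving R1C6 = 3.
Column 3 already has 5, leaving R4C3 = 1.
Cage g needs two cells with sum 6; hence R4C4 = 5.
1 is placed in column 3, which forces R6C3 = 6.
Column 4 already has 6; hence R6C4 = 1.
Completed grid: 2 5 4 6 1 3 / 5 1 3 2 4 6 / 6 3 2 4 5 1 / 3 4 1 5 6 2 / 1 6 5 3 2 4 / 4 2 6 1 3 5.

5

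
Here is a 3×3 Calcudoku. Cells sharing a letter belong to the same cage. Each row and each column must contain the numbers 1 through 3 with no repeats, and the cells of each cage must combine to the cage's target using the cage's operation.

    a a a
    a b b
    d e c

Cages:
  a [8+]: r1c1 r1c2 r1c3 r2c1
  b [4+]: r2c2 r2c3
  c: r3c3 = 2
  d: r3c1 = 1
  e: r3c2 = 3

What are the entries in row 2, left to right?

2 1 3

The 4 cells of cage a must have sum 8, which forces r2c1 = 2.
Cage d is given, so r3c1 = 1.
E is a freebie, leaving r3c2 = 3.
C is a freebie, leaving r3c3 = 2.
1 is placed in column 1; hence r1c1 = 3.
The 4 cells of cage a must have sum 8, so r1c2 = 2.
The 4 cells of cage a must have sum 8, leaving r1c3 = 1.
3 is placed in column 2, leaving r2c2 = 1.
The two cells of cage b must have sum 4, which forces r2c3 = 3.
Filled in: 3 2 1 / 2 1 3 / 1 3 2.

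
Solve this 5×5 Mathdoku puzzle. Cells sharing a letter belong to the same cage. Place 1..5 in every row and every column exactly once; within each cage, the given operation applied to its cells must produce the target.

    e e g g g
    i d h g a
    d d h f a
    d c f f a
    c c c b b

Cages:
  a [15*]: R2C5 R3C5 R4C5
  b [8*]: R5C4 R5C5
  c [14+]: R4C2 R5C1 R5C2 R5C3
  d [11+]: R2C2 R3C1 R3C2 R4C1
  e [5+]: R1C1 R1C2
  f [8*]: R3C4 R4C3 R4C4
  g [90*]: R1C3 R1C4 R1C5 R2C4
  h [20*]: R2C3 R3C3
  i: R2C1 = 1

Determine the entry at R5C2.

3

Cage i is a single given cell; hence R2C1 = 1.
The 4 cells of cage g must have product 90, leaving R2C4 = 3.
3 is placed in row 2; hence R2C5 = 5.
Row 2 already has 5; hence R2C3 = 4.
The two cells of cage h must have product 20, which forces R3C3 = 5.
Cage g needs product 90; hence R1C4 = 5.
Row 2 now contains 4, leaving R2C2 = 2.
In row 1, 1 can only go at R1C2, so R1C2 = 1.
The two cells of cage e must have sum 5; hence R1C1 = 4.
Cage d needs sum 11; hence R3C2 = 4.
Cage c has sum 14, which forces R4C2 = 5.
Cage f needs product 8, leaving R4C4 = 4.
Cage c needs sum 14, so R5C1 = 5.
The 4 cells of cage c must have sum 14, which forces R5C2 = 3.
The 4 cells of cage c must have sum 14, leaving R5C3 = 1.
Column 4 already has 4, so R5C4 = 2.
Row 5 now contains 2, which forces R5C5 = 4.
Column 4 already has 2, leaving R3C4 = 1.
Row 3 now contains 1, so R3C5 = 3.
Column 3 already has 1, which forces R4C3 = 2.
3 is placed in column 5, which forces R4C5 = 1.
Column 3 already has 2, leaving R1C3 = 3.
3 is placed in column 5, which forces R1C5 = 2.
3 is placed in row 3, which forces R3C1 = 2.
Row 4 now contains 2; hence R4C1 = 3.
The full grid is 4 1 3 5 2 / 1 2 4 3 5 / 2 4 5 1 3 / 3 5 2 4 1 / 5 3 1 2 4.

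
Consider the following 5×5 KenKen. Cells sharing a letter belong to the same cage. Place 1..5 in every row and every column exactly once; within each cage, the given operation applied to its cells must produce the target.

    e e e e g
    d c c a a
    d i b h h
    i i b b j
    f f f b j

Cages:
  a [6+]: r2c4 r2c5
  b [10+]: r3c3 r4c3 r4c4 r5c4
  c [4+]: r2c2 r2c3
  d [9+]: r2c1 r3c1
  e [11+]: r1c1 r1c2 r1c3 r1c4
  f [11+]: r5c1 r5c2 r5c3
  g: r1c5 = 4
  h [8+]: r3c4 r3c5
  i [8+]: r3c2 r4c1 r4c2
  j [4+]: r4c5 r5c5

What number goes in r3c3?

2

G is a freebie, which forces r1c5 = 4.
Row 2 needs a 2, and only r2c5 is open for it.
Cage a's pair has sum 6; hence r2c4 = 4.
4 is placed in row 2, leaving r2c1 = 5.
Cage d's pair has sum 9; hence r3c1 = 4.
4 is placed in column 1; hence r5c1 = 2.
In column 5, 5 can only go at r3c5, so r3c5 = 5.
5 is placed in row 3, so r3c4 = 3.
In row 4, 2 can only go at r4c4, so r4c4 = 2.
The 4 cells of cage b must have sum 10, which forces r3c3 = 2.
The 4 cells of cage e must have sum 11; hence r1c2 = 2.
Row 3 already has 2, which forces r3c2 = 1.
Cage i needs sum 8, so r4c1 = 3.
Cage i needs sum 8, so r4c2 = 4.
3 is placed in row 4, leaving r4c5 = 1.
Column 2 already has 4, which forces r5c2 = 5.
Row 5 already has 5, which forces r5c3 = 4.
Row 5 already has 5, which forces r5c4 = 1.
Column 5 already has 1; hence r5c5 = 3.
Column 1 now contains 3, leaving r1c1 = 1.
Cage e needs sum 11, which forces r1c3 = 3.
Column 4 already has 1; hence r1c4 = 5.
Column 2 already has 1, which forces r2c2 = 3.
Cage c needs two cells with sum 4, which forces r2c3 = 1.
Row 4 now contains 1, leaving r4c3 = 5.
The full grid is 1 2 3 5 4 / 5 3 1 4 2 / 4 1 2 3 5 / 3 4 5 2 1 / 2 5 4 1 3.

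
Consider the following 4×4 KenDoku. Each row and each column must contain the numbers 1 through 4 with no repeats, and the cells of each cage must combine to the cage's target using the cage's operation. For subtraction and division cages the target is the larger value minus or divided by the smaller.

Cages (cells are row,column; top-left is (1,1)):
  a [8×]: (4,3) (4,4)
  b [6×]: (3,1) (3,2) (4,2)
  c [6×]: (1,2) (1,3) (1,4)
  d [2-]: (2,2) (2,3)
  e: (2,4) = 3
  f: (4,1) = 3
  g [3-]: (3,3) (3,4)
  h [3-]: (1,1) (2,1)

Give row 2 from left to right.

Cage e is given, which forces (2,4) = 3.
Cage f is given, so (4,1) = 3.
Cage b has product 6, which forces (3,2) = 3.
Cage c has product 6, which forces (1,3) = 3.
The only place for 4 in row 1 is (1,1).
Column 1 already has 4, so (2,1) = 1.
Column 1 now contains 1, so (3,1) = 2.
The 3 cells of cage b must have product 6, so (4,2) = 1.
Column 2 now contains 1, which forces (1,2) = 2.
Cage c has product 6, so (1,4) = 1.
2 is placed in column 2, so (2,2) = 4.
Row 2 already has 4, leaving (2,3) = 2.
Column 4 now contains 1; hence (3,4) = 4.
Column 3 already has 2, so (4,3) = 4.
Column 4 now contains 4; hence (4,4) = 2.
4 is placed in row 3, leaving (3,3) = 1.
Filled in: 4 2 3 1 / 1 4 2 3 / 2 3 1 4 / 3 1 4 2.

1 4 2 3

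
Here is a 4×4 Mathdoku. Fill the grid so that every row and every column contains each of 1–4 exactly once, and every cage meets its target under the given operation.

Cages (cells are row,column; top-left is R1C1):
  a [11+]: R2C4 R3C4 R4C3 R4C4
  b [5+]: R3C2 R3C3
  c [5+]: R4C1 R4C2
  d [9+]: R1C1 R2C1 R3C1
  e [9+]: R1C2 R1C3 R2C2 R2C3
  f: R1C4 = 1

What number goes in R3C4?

Cage f is a single given cell; hence R1C4 = 1.
Cage a needs sum 11, so R4C3 = 2.
Cage e has sum 9, leaving R1C2 = 2.
Cage e needs sum 9; hence R1C3 = 3.
Cage e needs sum 9, leaving R2C2 = 3.
Cage e has sum 9, leaving R2C3 = 1.
Column 3 now contains 1, which forces R3C3 = 4.
Row 1 already has 3, leaving R1C1 = 4.
Cage d has sum 9, which forces R2C1 = 2.
Row 2 now contains 2, leaving R2C4 = 4.
Cage d has sum 9, which forces R3C1 = 3.
4 is placed in row 3, leaving R3C2 = 1.
Row 3 already has 3; hence R3C4 = 2.
Column 1 already has 4, so R4C1 = 1.
Column 2 now contains 1, leaving R4C2 = 4.
Column 4 now contains 4, which forces R4C4 = 3.
Completed grid: 4 2 3 1 / 2 3 1 4 / 3 1 4 2 / 1 4 2 3.

2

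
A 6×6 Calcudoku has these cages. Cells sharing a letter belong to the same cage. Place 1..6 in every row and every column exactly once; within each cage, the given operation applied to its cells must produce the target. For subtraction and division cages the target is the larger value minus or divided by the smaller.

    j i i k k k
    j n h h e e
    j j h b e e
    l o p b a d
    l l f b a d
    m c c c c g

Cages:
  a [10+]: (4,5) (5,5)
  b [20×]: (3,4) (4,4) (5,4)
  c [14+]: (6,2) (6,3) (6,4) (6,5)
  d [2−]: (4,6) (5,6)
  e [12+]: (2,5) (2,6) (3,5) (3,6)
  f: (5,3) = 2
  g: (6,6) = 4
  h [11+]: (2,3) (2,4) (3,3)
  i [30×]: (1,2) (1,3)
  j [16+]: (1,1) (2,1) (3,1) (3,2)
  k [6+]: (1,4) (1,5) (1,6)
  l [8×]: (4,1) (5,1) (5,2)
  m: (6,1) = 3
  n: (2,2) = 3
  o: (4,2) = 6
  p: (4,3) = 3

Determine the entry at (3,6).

2

Cage n is given, so (2,2) = 3.
O is a freebie, leaving (4,2) = 6.
Cage p is given, which forces (4,3) = 3.
6 is placed in row 4, which forces (4,5) = 4.
Cage f is given, leaving (5,3) = 2.
Column 5 now contains 4, which forces (5,5) = 6.
Cage m is a single given cell, leaving (6,1) = 3.
Cage g is a single given cell, which forces (6,6) = 4.
6 is placed in column 2; hence (1,2) = 5.
The two cells of cage i must have product 30, so (1,3) = 6.
Cage l has product 8, leaving (4,1) = 2.
Cage d's pair has difference 2, leaving (5,6) = 3.
Cage c has sum 14, so (6,4) = 6.
Row 1 needs a 4, and only (1,1) is open for it.
Cage j has sum 16, so (3,2) = 1.
Column 1 already has 4; hence (5,1) = 1.
Cage l has product 8, leaving (5,2) = 4.
Row 5 now contains 4, which forces (5,4) = 5.
Column 2 already has 1, so (6,2) = 2.
Column 4 already has 5; hence (2,4) = 2.
Row 2 already has 2, leaving (2,5) = 1.
Column 4 already has 5, so (3,4) = 4.
Cage e needs sum 12, so (3,5) = 3.
Column 4 already has 5, which forces (4,4) = 1.
Row 4 already has 1, leaving (4,6) = 5.
Column 5 now contains 1, leaving (6,5) = 5.
Column 4 already has 1, leaving (1,4) = 3.
Column 5 already has 3, leaving (1,5) = 2.
Cage k has sum 6, leaving (1,6) = 1.
Cage h needs sum 11; hence (2,3) = 4.
Column 6 now contains 5, so (2,6) = 6.
Row 3 now contains 4, leaving (3,3) = 5.
The 4 cells of cage e must have sum 12; hence (3,6) = 2.
5 is placed in row 6; hence (6,3) = 1.
Row 2 now contains 6, leaving (2,1) = 5.
5 is placed in row 3, so (3,1) = 6.
Completed grid: 4 5 6 3 2 1 / 5 3 4 2 1 6 / 6 1 5 4 3 2 / 2 6 3 1 4 5 / 1 4 2 5 6 3 / 3 2 1 6 5 4.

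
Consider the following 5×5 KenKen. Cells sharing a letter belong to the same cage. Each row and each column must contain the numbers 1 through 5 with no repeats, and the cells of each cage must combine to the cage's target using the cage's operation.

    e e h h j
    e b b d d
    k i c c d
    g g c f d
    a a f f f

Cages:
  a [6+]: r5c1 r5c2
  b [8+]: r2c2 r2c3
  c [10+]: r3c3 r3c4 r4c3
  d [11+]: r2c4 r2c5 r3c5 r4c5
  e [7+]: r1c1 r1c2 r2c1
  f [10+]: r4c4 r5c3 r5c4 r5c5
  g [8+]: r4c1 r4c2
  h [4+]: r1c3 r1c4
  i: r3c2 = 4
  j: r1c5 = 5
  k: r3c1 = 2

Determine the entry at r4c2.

Cage j is a single given cell, leaving r1c5 = 5.
Cage k is given; hence r3c1 = 2.
Cage i is given; hence r3c2 = 4.
The only place for 2 in row 1 is r1c2.
In row 1, 4 can only go at r1c1, so r1c1 = 4.
Column 1 already has 4, leaving r2c1 = 1.
1 is placed in column 1, leaving r5c1 = 5.
Row 5 now contains 5, leaving r5c2 = 1.
Column 1 now contains 5; hence r4c1 = 3.
Cage g's pair has sum 8, so r4c2 = 5.
Cage f has sum 10, leaving r4c4 = 1.
Cage h's pair has sum 4; hence r1c3 = 1.
Column 4 already has 1; hence r1c4 = 3.
5 is placed in column 2, which forces r2c2 = 3.
Cage b's pair has sum 8, which forces r2c3 = 5.
Column 3 already has 5, so r3c3 = 3.
3 is placed in column 4; hence r3c4 = 5.
Row 3 now contains 3, leaving r3c5 = 1.
Cage d has sum 11, leaving r2c4 = 4.
Cage d has sum 11, so r2c5 = 2.
Cage c has sum 10, which forces r4c3 = 2.
Cage d needs sum 11, which forces r4c5 = 4.
Column 3 already has 2, which forces r5c3 = 4.
Column 4 now contains 4; hence r5c4 = 2.
The 4 cells of cage f must have sum 10, leaving r5c5 = 3.
Filled in: 4 2 1 3 5 / 1 3 5 4 2 / 2 4 3 5 1 / 3 5 2 1 4 / 5 1 4 2 3.

5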